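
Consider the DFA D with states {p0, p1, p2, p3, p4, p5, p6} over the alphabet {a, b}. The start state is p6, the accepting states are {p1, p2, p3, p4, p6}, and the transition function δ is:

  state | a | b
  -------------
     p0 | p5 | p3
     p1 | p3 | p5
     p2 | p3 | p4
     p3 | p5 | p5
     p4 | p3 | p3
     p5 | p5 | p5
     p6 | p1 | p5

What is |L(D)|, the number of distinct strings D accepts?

The useful subgraph on states {p1, p3, p6} is acyclic, so L(D) is finite; the longest accepting path visits 3 useful states, giving maximum string length 2.
Counting accepting paths from p6 by length: 1 of length 0, 1 of length 1, 1 of length 2. Total 3.

3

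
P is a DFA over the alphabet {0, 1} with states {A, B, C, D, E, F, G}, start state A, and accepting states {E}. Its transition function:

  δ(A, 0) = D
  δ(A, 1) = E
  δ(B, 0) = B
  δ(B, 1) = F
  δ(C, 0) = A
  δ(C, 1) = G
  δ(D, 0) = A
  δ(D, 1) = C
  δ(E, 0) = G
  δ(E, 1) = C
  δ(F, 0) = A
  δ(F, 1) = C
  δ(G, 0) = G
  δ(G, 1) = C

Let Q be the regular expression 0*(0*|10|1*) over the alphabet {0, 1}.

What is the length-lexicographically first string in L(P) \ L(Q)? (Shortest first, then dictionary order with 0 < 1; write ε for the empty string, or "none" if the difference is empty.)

0101

The string 0101 is accepted by P but not by Q.
No shorter string lies in the difference, and 0101 is the lexicographically first length-4 string in L(P) \ L(Q).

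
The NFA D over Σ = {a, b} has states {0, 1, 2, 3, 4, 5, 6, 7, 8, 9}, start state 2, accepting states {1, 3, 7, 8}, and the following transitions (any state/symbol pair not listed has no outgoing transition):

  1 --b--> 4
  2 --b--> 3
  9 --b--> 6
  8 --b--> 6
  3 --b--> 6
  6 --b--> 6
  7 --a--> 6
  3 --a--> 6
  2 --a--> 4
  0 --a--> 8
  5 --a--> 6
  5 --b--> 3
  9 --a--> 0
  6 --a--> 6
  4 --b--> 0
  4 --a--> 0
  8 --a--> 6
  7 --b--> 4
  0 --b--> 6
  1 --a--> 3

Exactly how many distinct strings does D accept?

3

The useful subgraph on states {0, 2, 3, 4, 8} is acyclic, so L(D) is finite; the longest accepting path visits 4 useful states, giving maximum string length 3.
Counting accepting paths from 2 by length: 1 of length 1, 2 of length 3. Total 3.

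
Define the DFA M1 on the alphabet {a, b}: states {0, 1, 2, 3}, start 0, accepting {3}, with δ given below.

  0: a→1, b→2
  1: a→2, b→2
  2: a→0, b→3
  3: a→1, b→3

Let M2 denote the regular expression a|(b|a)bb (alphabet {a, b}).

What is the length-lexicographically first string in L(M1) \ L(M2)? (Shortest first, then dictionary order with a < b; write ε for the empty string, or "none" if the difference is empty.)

The string bb is accepted by M1 but not by M2.
No shorter string lies in the difference, and bb is the lexicographically first length-2 string in L(M1) \ L(M2).

bb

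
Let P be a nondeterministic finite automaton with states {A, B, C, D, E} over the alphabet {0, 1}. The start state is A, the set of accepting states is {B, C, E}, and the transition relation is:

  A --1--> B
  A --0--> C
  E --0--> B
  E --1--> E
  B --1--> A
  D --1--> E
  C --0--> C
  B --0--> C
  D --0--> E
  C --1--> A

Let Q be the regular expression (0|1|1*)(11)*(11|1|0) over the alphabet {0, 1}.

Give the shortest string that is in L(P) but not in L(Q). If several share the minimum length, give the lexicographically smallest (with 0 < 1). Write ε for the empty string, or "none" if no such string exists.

000

The string 000 is accepted by P but not by Q.
No shorter string lies in the difference, and 000 is the lexicographically first length-3 string in L(P) \ L(Q).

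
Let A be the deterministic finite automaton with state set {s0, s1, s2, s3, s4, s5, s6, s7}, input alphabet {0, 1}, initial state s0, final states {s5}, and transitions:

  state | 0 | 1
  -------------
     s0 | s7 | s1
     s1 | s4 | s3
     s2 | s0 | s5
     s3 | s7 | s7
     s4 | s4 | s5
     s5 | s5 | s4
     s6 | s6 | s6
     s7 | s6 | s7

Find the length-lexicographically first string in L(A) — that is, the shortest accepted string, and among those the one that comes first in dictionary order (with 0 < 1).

A breadth-first search from s0 reaches an accepting state first via the path s0 → s1 → s4 → s5 on input 101.
No string of length < 3 is accepted (BFS exhausts all shorter strings without reaching an accepting state), and 101 is the lexicographically least accepting string of length 3.

101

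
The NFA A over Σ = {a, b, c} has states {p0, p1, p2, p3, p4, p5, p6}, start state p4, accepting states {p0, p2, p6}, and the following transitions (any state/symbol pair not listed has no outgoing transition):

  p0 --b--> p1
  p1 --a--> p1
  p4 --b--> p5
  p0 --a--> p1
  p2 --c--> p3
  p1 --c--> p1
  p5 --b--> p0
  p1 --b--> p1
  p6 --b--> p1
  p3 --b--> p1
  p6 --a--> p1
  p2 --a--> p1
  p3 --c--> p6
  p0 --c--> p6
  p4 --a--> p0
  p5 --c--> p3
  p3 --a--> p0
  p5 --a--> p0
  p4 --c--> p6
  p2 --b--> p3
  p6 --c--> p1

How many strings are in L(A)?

The useful subgraph on states {p0, p3, p4, p5, p6} is acyclic, so L(A) is finite; the longest accepting path visits 5 useful states, giving maximum string length 4.
Counting accepting paths from p4 by length: 2 of length 1, 3 of length 2, 4 of length 3, 1 of length 4. Total 10.

10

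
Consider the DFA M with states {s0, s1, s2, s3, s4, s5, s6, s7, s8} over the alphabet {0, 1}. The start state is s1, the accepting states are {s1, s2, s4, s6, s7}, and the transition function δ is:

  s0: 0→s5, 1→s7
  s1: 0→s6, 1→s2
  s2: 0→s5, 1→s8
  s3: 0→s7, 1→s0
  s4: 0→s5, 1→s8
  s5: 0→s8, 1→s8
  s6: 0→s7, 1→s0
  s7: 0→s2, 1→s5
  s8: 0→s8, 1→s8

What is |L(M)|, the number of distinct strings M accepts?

The useful subgraph on states {s0, s1, s2, s6, s7} is acyclic, so L(M) is finite; the longest accepting path visits 5 useful states, giving maximum string length 4.
Counting accepting paths from s1 by length: 1 of length 0, 2 of length 1, 1 of length 2, 2 of length 3, 1 of length 4. Total 7.

7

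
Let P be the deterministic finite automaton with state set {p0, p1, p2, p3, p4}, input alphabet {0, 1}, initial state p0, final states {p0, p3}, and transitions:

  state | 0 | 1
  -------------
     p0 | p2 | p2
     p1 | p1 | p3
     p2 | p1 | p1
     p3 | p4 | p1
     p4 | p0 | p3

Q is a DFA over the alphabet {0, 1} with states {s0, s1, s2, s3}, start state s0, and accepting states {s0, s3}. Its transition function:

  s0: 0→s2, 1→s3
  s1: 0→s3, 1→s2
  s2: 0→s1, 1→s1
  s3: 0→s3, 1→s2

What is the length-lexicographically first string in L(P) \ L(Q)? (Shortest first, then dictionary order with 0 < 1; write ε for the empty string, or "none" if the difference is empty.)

001

The string 001 is accepted by P but not by Q.
No shorter string lies in the difference, and 001 is the lexicographically first length-3 string in L(P) \ L(Q).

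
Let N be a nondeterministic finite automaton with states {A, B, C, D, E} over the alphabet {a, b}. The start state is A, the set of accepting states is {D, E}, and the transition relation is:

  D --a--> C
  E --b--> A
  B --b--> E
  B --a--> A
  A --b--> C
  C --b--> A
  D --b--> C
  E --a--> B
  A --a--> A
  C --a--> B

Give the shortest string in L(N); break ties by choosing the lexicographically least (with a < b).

A breadth-first search from A reaches an accepting state first via the path A → C → B → E on input bab.
No string of length < 3 is accepted (BFS exhausts all shorter strings without reaching an accepting state), and bab is the lexicographically least accepting string of length 3.

bab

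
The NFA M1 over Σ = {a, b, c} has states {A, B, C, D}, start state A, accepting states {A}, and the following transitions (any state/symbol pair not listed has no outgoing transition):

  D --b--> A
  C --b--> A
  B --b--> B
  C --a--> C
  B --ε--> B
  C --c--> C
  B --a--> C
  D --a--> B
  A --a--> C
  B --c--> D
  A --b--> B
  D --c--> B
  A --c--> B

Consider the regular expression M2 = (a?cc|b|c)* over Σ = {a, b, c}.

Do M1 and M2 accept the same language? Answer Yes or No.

The string ab is accepted by M1 but rejected by M2.
So L(M1) ≠ L(M2).

No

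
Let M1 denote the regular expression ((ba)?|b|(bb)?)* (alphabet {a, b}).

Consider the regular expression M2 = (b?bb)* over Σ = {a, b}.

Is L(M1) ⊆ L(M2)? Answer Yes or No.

No

The string b is in L(M1) but not in L(M2).
So L(M1) ⊄ L(M2).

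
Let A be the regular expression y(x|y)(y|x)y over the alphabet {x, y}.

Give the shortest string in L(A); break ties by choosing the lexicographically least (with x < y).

By inspection of the expression, no string of length less than 4 matches, and yxxy is the lexicographically first match of length 4.

yxxy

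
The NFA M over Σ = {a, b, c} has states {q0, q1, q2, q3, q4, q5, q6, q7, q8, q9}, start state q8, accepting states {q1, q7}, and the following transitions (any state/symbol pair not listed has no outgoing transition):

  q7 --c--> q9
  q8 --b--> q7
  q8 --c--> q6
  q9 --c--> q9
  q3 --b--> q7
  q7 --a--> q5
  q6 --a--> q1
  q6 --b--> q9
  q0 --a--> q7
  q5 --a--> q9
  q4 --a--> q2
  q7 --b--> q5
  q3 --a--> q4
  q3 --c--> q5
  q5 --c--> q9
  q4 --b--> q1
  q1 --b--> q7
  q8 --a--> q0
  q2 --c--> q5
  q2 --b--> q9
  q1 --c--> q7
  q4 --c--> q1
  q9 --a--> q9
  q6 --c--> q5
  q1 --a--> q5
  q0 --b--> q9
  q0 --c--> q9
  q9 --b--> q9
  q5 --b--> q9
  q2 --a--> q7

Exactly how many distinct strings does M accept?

The useful subgraph on states {q0, q1, q6, q7, q8} is acyclic, so L(M) is finite; the longest accepting path visits 4 useful states, giving maximum string length 3.
Counting accepting paths from q8 by length: 1 of length 1, 2 of length 2, 2 of length 3. Total 5.

5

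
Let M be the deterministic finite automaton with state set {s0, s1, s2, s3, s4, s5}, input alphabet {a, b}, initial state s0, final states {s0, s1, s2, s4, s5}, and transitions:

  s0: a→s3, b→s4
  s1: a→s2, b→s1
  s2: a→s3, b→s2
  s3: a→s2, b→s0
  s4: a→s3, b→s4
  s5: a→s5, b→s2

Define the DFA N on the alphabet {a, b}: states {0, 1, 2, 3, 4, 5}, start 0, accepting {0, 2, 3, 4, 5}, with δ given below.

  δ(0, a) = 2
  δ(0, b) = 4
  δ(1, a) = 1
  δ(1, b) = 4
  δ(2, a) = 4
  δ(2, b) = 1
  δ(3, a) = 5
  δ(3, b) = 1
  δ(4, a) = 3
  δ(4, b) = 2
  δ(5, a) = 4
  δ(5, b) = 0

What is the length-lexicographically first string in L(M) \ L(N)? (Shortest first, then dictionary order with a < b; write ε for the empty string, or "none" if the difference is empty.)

The string ab is accepted by M but not by N.
No shorter string lies in the difference, and ab is the lexicographically first length-2 string in L(M) \ L(N).

ab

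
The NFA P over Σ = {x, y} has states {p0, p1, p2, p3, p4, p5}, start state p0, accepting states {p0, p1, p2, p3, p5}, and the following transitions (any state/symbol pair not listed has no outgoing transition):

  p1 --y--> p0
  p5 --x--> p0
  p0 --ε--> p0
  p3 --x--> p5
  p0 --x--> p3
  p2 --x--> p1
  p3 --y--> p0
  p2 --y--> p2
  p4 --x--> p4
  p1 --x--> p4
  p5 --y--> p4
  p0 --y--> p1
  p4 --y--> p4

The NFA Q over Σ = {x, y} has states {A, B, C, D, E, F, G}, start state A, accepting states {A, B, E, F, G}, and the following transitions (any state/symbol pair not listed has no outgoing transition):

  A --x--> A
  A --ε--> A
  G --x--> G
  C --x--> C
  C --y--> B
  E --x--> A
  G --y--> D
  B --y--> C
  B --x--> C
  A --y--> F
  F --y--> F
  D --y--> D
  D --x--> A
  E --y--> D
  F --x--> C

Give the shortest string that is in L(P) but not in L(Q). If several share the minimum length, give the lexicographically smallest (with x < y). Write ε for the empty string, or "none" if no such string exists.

The string xyx is accepted by P but not by Q.
No shorter string lies in the difference, and xyx is the lexicographically first length-3 string in L(P) \ L(Q).

xyx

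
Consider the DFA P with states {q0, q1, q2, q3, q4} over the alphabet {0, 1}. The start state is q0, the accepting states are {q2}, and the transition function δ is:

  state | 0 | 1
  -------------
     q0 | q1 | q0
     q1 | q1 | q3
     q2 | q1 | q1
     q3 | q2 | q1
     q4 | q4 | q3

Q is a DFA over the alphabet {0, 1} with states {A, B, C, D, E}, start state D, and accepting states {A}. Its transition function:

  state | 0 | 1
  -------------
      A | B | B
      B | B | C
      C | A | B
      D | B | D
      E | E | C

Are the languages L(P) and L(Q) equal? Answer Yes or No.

Exploring the product automaton P × Q from the start pair (q0, D), following both machines on each input symbol, reaches 4 state pairs: (q0, D), (q1, B), (q3, C), (q2, A).
P accepts in {q2} and Q accepts in {A}. In every reachable pair the two components are either both accepting — (q2, A) — or both non-accepting, so no string is accepted by exactly one of the machines: L(P) \ L(Q) and L(Q) \ L(P) are both empty.
Hence every string is accepted by P iff it is accepted by Q, and the two languages coincide.

Yes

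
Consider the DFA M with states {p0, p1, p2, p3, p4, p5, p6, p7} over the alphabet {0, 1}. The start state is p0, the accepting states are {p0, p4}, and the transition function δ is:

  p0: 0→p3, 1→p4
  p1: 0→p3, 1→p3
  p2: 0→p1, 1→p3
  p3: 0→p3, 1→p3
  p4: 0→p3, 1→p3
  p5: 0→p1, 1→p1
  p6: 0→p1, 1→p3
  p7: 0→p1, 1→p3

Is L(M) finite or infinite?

The useful states (reachable from p0 and able to reach an accepting state) are {p0, p4}.
Restricted to these states the transition graph has no cycle, so every accepting path has bounded length and L is finite.

finite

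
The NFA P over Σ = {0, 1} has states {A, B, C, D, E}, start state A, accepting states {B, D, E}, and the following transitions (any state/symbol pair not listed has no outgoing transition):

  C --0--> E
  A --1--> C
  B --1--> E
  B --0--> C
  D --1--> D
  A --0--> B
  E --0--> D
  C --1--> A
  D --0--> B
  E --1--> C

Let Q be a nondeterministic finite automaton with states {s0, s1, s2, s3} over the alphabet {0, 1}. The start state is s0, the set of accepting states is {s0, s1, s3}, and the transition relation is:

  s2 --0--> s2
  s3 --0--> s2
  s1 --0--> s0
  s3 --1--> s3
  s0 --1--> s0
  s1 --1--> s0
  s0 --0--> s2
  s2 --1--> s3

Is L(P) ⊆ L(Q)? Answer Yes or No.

The string 0 is in L(P) but not in L(Q).
So L(P) ⊄ L(Q).

No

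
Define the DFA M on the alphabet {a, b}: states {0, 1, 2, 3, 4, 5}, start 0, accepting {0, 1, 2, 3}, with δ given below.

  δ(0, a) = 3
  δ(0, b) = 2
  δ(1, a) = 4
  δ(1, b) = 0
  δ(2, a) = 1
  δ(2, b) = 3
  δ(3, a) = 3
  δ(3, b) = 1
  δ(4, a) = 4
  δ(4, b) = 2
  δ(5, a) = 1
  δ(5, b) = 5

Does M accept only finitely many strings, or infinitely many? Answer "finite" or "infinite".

State 0 is reachable from the start and can reach an accepting state, and it lies on the cycle 0 → 2 → 1 → 0.
Traversing that cycle any number of times yields accepted strings of unbounded length, so the language is infinite.

infinite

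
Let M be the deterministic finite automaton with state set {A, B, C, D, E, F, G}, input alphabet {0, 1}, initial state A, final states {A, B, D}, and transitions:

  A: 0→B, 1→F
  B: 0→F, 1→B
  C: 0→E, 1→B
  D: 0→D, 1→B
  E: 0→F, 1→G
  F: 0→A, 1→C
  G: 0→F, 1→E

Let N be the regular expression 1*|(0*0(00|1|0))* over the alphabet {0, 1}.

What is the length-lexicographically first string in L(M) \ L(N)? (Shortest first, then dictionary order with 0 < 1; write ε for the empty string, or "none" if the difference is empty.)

0

The string 0 is accepted by M but not by N.
No shorter string lies in the difference, and 0 is the lexicographically first length-1 string in L(M) \ L(N).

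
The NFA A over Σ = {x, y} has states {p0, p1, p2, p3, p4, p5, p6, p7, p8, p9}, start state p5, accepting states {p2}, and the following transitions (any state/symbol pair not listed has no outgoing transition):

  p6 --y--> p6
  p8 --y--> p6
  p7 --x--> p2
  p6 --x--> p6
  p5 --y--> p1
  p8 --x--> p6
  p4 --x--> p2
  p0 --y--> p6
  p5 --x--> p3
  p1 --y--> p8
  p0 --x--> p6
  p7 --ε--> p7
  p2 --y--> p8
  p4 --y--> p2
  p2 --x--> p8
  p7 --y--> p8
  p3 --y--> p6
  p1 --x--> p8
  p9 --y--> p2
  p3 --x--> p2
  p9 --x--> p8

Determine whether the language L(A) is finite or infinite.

finite

The useful states (reachable from p5 and able to reach an accepting state) are {p2, p3, p5}.
Restricted to these states the transition graph has no cycle, so every accepting path has bounded length and L is finite.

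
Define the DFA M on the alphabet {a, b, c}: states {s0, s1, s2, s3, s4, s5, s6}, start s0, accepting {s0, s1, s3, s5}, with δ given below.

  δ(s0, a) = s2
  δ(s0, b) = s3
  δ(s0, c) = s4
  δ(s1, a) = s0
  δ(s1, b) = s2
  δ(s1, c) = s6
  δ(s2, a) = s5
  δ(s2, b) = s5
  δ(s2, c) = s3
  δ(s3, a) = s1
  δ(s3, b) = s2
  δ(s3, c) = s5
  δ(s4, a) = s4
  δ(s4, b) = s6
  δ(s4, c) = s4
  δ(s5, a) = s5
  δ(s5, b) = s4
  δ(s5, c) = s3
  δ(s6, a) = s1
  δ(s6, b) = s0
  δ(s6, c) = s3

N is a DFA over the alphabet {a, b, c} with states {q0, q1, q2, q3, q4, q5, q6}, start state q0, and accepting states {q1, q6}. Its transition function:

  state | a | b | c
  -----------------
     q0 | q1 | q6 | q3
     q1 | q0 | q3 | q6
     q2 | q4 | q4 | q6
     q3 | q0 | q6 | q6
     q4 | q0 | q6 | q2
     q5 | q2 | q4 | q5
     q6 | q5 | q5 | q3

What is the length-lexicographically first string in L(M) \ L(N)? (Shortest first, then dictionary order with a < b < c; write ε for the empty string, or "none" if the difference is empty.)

ε

The empty string ε is accepted by M but not by N.
Since ε is the unique shortest string, it is the required witness.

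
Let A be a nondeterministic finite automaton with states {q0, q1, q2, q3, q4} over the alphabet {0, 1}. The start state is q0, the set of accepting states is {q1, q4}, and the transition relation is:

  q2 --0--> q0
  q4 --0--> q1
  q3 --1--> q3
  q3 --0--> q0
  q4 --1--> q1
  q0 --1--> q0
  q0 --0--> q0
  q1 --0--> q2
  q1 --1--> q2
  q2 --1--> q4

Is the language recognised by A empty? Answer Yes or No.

The states reachable from the start state are {q0}.
None of the accepting states {q1, q4} is reachable, so no string is accepted and L(A) = ∅.

Yes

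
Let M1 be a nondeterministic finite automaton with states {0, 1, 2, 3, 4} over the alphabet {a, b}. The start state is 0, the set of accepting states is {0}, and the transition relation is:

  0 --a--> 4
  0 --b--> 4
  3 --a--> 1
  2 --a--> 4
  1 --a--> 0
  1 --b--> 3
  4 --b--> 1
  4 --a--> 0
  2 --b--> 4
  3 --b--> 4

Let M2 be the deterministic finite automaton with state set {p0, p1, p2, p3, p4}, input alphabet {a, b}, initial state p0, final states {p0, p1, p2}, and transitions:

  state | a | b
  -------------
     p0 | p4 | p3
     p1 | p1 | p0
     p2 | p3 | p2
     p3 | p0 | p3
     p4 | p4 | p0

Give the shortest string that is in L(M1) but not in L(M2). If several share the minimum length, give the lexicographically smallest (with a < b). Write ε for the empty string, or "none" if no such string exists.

aa

The string aa is accepted by M1 but not by M2.
No shorter string lies in the difference, and aa is the lexicographically first length-2 string in L(M1) \ L(M2).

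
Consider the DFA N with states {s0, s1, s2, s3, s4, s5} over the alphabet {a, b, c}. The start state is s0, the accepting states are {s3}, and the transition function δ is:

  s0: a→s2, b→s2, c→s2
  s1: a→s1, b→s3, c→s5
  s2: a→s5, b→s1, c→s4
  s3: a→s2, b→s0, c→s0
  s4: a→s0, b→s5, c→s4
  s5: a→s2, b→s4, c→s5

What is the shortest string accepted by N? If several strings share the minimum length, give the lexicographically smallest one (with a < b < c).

abb

A breadth-first search from s0 reaches an accepting state first via the path s0 → s2 → s1 → s3 on input abb.
No string of length < 3 is accepted (BFS exhausts all shorter strings without reaching an accepting state), and abb is the lexicographically least accepting string of length 3.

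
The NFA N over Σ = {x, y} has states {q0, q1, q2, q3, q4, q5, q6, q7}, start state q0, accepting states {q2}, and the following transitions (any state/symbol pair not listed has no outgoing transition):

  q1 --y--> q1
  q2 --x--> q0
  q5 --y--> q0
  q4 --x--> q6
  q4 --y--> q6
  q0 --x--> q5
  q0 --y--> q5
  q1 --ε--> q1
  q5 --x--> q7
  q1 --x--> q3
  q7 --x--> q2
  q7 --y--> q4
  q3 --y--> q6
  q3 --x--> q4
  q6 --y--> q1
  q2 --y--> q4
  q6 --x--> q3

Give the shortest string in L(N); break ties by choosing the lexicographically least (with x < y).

xxx

A breadth-first search from q0 reaches an accepting state first via the path q0 → q5 → q7 → q2 on input xxx.
No string of length < 3 is accepted (BFS exhausts all shorter strings without reaching an accepting state), and xxx is the lexicographically least accepting string of length 3.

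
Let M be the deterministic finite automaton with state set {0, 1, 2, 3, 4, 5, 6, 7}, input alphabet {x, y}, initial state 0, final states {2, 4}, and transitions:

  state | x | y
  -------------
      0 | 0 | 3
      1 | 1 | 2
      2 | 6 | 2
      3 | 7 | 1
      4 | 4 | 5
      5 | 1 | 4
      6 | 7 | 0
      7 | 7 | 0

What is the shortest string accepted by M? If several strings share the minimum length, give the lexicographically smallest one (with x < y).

yyy

A breadth-first search from 0 reaches an accepting state first via the path 0 → 3 → 1 → 2 on input yyy.
No string of length < 3 is accepted (BFS exhausts all shorter strings without reaching an accepting state), and yyy is the lexicographically least accepting string of length 3.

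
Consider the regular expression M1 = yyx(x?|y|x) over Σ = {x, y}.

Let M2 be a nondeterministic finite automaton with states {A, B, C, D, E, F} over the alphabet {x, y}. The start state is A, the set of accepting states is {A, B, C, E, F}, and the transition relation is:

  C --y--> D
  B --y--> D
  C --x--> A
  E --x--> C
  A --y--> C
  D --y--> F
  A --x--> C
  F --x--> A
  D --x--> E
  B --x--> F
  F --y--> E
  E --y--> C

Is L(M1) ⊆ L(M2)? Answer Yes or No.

Yes

Converting the expression M1 to a DFA (subset construction, then merging equivalent states) gives the minimal DFA with states {r0, r1, r2, r3, r4, r5}, start state r0, accepting states {r4, r5} and transitions r0: x→r1, y→r2; r1: x→r1, y→r1; r2: x→r1, y→r3; r3: x→r4, y→r1; r4: x→r5, y→r5; r5: x→r1, y→r1.
Exploring the product automaton M1 × M2 from the start pair (r0, A), following both machines on each input symbol, reaches 10 state pairs: (r0, A), (r1, C), (r2, C), (r1, A), (r1, D), (r3, D), (r1, E), (r1, F), (r4, E), (r5, C).
M1 accepts in {r4, r5} and M2 accepts in {A, B, C, E, F}. The reachable pairs whose M1-component is accepting are (r4, E), (r5, C); in each of them the M2-component is accepting too, so the product for L(M1) \ L(M2) (M1-component accepting, M2-component rejecting) has no reachable accepting pair and the difference is empty.
Hence every string in L(M1) is also in L(M2).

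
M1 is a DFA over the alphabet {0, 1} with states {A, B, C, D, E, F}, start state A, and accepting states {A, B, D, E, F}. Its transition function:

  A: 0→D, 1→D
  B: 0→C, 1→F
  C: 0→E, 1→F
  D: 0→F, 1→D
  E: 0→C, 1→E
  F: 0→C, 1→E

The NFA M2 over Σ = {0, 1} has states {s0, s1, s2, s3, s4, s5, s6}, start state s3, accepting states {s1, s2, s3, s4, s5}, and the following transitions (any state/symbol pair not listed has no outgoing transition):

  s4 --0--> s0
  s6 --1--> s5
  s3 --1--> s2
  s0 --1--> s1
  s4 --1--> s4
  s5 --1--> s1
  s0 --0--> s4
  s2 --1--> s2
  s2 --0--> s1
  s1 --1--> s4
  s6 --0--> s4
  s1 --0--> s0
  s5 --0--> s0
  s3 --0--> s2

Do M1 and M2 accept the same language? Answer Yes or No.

Exploring the product automaton M1 × M2 from the start pair (A, s3), following both machines on each input symbol, reaches 5 state pairs: (A, s3), (D, s2), (F, s1), (C, s0), (E, s4).
M1 accepts in {A, B, D, E, F} and M2 accepts in {s1, s2, s3, s4, s5}. In every reachable pair the two components are either both accepting — (A, s3), (D, s2), (F, s1), (E, s4) — or both non-accepting, so no string is accepted by exactly one of the machines: L(M1) \ L(M2) and L(M2) \ L(M1) are both empty.
Hence every string is accepted by M1 iff it is accepted by M2, and the two languages coincide.

Yes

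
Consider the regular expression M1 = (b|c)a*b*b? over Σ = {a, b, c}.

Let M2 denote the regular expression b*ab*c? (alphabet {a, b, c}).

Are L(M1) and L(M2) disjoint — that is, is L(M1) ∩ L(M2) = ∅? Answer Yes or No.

The string ba is accepted by both M1 and M2.
Hence L(M1) ∩ L(M2) ≠ ∅.

No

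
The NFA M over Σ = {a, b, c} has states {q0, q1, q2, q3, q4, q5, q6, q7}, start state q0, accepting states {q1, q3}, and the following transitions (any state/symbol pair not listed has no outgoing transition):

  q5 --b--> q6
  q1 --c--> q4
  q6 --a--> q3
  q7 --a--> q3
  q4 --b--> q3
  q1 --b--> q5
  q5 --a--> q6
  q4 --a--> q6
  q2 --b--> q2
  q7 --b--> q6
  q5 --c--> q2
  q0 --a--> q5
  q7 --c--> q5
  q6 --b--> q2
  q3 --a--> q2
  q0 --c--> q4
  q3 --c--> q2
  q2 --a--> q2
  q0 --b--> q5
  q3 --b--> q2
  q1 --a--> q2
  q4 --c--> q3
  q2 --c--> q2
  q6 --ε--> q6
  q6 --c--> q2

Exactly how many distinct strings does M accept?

The useful subgraph on states {q0, q3, q4, q5, q6} is acyclic, so L(M) is finite; the longest accepting path visits 4 useful states, giving maximum string length 3.
Counting accepting paths from q0 by length: 2 of length 2, 5 of length 3. Total 7.

7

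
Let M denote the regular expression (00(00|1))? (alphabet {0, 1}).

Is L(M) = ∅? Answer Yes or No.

No

The empty string ε matches the expression, so it belongs to L(M).
Since L(M) contains at least one string, it is not empty.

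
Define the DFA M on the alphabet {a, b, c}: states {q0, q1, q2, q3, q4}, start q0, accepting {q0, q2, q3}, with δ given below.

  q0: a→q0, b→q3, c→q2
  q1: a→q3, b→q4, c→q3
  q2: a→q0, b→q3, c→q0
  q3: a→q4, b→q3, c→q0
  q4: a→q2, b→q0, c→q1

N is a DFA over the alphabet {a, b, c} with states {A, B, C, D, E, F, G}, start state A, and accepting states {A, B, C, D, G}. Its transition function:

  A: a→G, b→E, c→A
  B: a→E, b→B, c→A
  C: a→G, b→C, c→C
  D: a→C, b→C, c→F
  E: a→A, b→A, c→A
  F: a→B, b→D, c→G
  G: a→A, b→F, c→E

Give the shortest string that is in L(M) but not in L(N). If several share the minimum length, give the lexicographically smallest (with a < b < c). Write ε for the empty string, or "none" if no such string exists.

The string b is accepted by M but not by N.
No shorter string lies in the difference, and b is the lexicographically first length-1 string in L(M) \ L(N).

b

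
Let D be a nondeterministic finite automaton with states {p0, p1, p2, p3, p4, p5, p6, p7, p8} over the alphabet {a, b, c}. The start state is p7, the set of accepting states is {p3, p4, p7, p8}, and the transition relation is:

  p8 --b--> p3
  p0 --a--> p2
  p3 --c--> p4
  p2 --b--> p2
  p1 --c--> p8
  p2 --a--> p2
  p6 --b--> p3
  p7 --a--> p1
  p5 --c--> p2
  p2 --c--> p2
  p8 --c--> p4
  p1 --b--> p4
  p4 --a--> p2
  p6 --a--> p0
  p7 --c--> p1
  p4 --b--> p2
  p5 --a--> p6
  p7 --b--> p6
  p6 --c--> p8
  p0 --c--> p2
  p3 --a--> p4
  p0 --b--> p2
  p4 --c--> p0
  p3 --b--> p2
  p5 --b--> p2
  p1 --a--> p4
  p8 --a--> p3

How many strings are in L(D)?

32

The useful subgraph on states {p1, p3, p4, p6, p7, p8} is acyclic, so L(D) is finite; the longest accepting path visits 5 useful states, giving maximum string length 4.
Counting accepting paths from p7 by length: 1 of length 0, 8 of length 2, 11 of length 3, 12 of length 4. Total 32.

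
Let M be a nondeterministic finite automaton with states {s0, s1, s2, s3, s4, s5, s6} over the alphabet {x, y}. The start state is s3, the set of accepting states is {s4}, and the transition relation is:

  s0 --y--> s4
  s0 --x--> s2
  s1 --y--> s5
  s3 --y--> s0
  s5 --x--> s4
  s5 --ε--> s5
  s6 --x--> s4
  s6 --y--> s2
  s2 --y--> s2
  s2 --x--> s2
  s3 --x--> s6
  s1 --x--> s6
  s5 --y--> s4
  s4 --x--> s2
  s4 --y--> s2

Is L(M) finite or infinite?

finite

The useful states (reachable from s3 and able to reach an accepting state) are {s0, s3, s4, s6}.
Restricted to these states the transition graph has no cycle, so every accepting path has bounded length and L is finite.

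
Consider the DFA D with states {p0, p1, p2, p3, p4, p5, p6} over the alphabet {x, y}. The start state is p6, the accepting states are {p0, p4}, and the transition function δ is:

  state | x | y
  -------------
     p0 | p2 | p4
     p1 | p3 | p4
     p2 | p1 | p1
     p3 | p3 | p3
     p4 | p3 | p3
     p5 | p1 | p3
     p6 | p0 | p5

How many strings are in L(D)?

5

The useful subgraph on states {p0, p1, p2, p4, p5, p6} is acyclic, so L(D) is finite; the longest accepting path visits 5 useful states, giving maximum string length 4.
Counting accepting paths from p6 by length: 1 of length 1, 1 of length 2, 1 of length 3, 2 of length 4. Total 5.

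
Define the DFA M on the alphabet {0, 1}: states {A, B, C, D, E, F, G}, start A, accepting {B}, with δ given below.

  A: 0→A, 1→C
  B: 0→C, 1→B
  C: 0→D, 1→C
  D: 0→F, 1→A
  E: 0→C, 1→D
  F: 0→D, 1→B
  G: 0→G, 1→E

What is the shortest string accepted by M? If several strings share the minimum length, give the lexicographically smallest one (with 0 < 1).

A breadth-first search from A reaches an accepting state first via the path A → C → D → F → B on input 1001.
No string of length < 4 is accepted (BFS exhausts all shorter strings without reaching an accepting state), and 1001 is the lexicographically least accepting string of length 4.

1001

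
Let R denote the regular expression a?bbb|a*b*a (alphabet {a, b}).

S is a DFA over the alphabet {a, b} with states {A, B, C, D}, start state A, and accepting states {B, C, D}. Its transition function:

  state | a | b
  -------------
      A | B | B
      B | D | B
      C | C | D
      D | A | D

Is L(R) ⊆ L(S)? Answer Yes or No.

No

The string aaa is in L(R) but not in L(S).
So L(R) ⊄ L(S).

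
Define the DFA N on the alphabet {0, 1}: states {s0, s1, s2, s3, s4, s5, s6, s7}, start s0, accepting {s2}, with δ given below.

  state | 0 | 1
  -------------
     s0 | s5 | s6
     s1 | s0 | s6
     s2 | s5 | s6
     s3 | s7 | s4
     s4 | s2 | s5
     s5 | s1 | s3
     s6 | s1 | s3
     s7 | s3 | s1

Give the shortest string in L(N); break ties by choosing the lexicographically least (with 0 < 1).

0110

A breadth-first search from s0 reaches an accepting state first via the path s0 → s5 → s3 → s4 → s2 on input 0110.
No string of length < 4 is accepted (BFS exhausts all shorter strings without reaching an accepting state), and 0110 is the lexicographically least accepting string of length 4.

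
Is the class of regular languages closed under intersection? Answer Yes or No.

Yes

Run DFAs for L₁ and L₂ in parallel: the product automaton with state set Q₁ × Q₂, start (q₁, q₂) and accepting set F₁ × F₂ recognises L₁ ∩ L₂.
So the regular languages are closed under intersection.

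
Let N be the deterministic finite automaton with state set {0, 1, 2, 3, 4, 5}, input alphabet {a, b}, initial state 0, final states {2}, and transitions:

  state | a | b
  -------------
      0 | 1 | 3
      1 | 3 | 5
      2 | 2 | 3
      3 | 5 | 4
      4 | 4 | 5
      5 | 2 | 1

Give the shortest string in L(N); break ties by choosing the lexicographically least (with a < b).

A breadth-first search from 0 reaches an accepting state first via the path 0 → 1 → 5 → 2 on input aba.
No string of length < 3 is accepted (BFS exhausts all shorter strings without reaching an accepting state), and aba is the lexicographically least accepting string of length 3.

aba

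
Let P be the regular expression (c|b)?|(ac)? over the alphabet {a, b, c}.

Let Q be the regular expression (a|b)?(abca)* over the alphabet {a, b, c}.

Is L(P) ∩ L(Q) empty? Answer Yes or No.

No

The empty string ε is accepted by both P and Q.
Hence L(P) ∩ L(Q) ≠ ∅.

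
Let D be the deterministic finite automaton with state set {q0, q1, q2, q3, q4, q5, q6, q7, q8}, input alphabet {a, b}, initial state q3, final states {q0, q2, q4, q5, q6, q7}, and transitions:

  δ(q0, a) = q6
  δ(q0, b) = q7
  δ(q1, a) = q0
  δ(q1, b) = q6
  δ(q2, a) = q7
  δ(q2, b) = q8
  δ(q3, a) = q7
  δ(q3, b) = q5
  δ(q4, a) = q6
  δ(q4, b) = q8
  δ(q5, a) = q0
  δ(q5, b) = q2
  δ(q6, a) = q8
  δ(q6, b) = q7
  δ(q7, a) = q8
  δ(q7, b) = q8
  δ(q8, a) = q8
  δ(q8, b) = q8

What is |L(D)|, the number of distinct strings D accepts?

The useful subgraph on states {q0, q2, q3, q5, q6, q7} is acyclic, so L(D) is finite; the longest accepting path visits 5 useful states, giving maximum string length 4.
Counting accepting paths from q3 by length: 2 of length 1, 2 of length 2, 3 of length 3, 1 of length 4. Total 8.

8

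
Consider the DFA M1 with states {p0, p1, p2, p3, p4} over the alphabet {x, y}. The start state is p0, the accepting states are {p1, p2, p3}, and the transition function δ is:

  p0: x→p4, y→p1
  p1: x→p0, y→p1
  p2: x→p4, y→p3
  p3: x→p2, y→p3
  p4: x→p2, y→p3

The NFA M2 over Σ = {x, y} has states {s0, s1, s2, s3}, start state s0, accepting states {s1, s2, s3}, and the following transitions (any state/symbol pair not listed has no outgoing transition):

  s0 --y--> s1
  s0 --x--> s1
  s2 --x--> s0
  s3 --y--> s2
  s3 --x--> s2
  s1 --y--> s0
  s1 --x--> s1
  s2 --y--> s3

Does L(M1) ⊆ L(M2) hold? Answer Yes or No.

No

The string xy is in L(M1) but not in L(M2).
So L(M1) ⊄ L(M2).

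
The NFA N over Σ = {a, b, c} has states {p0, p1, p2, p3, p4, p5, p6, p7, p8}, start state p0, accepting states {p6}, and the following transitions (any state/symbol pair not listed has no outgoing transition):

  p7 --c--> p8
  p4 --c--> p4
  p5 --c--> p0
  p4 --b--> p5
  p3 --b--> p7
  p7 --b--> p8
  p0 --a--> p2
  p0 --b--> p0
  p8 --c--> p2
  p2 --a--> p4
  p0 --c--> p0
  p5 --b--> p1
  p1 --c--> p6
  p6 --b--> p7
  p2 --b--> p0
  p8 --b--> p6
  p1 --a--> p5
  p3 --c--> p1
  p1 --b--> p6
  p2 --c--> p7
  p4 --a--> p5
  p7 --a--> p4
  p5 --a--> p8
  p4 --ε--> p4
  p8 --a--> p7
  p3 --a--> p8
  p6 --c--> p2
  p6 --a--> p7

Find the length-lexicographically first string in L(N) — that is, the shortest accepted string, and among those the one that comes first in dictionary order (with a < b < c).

A breadth-first search from p0 reaches an accepting state first via the path p0 → p2 → p7 → p8 → p6 on input acbb.
No string of length < 4 is accepted (BFS exhausts all shorter strings without reaching an accepting state), and acbb is the lexicographically least accepting string of length 4.

acbb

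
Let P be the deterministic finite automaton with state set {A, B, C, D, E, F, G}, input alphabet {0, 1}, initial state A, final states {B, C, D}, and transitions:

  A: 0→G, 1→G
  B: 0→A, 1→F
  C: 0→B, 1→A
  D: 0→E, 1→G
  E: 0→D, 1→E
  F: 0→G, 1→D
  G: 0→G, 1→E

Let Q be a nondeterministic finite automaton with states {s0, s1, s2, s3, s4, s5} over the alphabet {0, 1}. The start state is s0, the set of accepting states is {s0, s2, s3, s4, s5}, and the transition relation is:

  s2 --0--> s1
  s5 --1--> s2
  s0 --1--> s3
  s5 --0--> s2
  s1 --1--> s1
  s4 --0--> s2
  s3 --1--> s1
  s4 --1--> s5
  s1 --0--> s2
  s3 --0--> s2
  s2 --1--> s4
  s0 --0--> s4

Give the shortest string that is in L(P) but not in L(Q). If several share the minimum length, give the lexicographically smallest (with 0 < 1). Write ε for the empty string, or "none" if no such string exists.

The string 0110 is accepted by P but not by Q.
No shorter string lies in the difference, and 0110 is the lexicographically first length-4 string in L(P) \ L(Q).

0110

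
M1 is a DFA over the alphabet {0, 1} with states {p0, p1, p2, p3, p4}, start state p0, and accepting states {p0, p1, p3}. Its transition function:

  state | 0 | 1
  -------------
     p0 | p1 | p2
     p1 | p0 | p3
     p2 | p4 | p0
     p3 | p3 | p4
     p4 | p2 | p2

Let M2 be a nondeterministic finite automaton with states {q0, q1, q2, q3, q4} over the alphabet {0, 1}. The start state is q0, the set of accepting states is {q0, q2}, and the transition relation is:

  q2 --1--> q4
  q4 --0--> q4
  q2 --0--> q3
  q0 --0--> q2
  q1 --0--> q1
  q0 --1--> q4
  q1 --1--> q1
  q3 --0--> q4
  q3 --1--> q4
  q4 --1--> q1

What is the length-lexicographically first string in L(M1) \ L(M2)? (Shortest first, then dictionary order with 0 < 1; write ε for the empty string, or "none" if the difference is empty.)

The string 00 is accepted by M1 but not by M2.
No shorter string lies in the difference, and 00 is the lexicographically first length-2 string in L(M1) \ L(M2).

00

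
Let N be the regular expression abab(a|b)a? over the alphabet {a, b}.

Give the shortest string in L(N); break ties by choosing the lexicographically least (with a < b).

By inspection of the expression, no string of length less than 5 matches, and ababa is the lexicographically first match of length 5.

ababa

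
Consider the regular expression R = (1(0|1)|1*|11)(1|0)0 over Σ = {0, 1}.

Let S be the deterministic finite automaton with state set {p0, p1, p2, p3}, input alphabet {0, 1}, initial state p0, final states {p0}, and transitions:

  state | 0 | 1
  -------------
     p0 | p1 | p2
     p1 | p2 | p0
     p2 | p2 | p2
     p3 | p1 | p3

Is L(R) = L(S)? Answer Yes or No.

The string 00 is accepted by R but rejected by S.
So L(R) ≠ L(S).

No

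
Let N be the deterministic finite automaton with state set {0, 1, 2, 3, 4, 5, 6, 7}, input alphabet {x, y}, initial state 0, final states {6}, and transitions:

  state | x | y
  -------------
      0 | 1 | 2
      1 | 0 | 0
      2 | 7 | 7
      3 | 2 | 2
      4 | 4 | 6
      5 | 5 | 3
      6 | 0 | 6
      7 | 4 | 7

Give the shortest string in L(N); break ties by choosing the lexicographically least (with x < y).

A breadth-first search from 0 reaches an accepting state first via the path 0 → 2 → 7 → 4 → 6 on input yxxy.
No string of length < 4 is accepted (BFS exhausts all shorter strings without reaching an accepting state), and yxxy is the lexicographically least accepting string of length 4.

yxxy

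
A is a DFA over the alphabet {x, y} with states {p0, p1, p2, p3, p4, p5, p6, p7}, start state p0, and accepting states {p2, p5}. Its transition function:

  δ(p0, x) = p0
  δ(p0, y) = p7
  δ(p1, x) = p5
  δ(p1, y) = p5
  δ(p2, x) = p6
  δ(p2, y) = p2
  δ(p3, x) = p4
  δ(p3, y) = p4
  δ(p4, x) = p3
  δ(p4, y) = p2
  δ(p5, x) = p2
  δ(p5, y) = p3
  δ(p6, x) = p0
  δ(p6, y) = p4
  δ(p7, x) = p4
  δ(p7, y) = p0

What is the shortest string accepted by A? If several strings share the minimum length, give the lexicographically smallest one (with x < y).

A breadth-first search from p0 reaches an accepting state first via the path p0 → p7 → p4 → p2 on input yxy.
No string of length < 3 is accepted (BFS exhausts all shorter strings without reaching an accepting state), and yxy is the lexicographically least accepting string of length 3.

yxy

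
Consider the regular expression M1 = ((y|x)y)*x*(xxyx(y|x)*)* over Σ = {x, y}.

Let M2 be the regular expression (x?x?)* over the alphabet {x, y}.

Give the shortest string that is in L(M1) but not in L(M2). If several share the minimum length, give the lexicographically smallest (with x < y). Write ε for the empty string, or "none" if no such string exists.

xy

The string xy is accepted by M1 but not by M2.
No shorter string lies in the difference, and xy is the lexicographically first length-2 string in L(M1) \ L(M2).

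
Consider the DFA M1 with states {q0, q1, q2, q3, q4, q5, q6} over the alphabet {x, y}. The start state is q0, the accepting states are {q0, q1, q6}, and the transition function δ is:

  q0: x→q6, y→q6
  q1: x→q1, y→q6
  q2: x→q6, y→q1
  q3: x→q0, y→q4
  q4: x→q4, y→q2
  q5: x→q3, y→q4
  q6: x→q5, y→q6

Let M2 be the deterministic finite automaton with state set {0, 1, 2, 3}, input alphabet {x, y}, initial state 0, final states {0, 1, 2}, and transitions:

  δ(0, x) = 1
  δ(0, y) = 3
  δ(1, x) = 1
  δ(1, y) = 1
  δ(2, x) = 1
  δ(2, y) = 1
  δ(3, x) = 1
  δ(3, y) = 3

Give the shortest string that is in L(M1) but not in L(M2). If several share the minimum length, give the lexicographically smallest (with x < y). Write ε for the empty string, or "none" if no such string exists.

y

The string y is accepted by M1 but not by M2.
No shorter string lies in the difference, and y is the lexicographically first length-1 string in L(M1) \ L(M2).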